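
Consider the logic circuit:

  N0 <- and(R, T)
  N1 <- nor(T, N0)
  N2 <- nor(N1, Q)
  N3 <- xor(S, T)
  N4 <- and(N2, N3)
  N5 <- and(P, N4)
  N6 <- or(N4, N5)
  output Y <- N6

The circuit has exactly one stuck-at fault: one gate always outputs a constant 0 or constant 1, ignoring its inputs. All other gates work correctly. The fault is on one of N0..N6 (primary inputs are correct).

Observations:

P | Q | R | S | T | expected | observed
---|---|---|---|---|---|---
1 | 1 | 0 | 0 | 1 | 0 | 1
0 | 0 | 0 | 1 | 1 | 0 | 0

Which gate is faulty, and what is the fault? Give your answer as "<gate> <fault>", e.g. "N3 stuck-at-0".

Fault-free values for test 1 (P=1, Q=1, R=0, S=0, T=1): N0=0, N1=0, N2=0, N3=1, N4=0, N5=0, N6=0, giving Y=0. Observed 1.
Test 1: faults giving observed 1 are {N2 stuck-at-1, N4 stuck-at-1, N5 stuck-at-1, N6 stuck-at-1}.
Test 2 (P=0, Q=0, R=0, S=1, T=1): fault-free N0=0, N1=0, N2=1, N3=0, N4=0, N5=0, N6=0 → 0; observed 0. Eliminates N4 stuck-at-1, N5 stuck-at-1, N6 stuck-at-1.
Only N2 stuck-at-1 is consistent with every test.

N2 stuck-at-1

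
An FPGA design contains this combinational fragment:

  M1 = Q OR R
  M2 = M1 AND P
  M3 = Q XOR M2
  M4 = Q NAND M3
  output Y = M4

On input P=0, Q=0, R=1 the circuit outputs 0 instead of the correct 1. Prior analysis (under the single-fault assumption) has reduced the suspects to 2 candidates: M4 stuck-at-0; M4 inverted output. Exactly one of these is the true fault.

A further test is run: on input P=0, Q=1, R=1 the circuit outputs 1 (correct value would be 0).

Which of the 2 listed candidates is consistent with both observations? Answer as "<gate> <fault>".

Evaluate each candidate on input P=0, Q=1, R=1:
  M4 stuck-at-0: M1=1, M2=0, M3=1, M4=0 [stuck-at-0] → 0 — eliminated
  M4 inverted output: M1=1, M2=0, M3=1, M4=1 [inverted output] → 1 — matches
Only M4 inverted output reproduces the observed 1.

M4 inverted output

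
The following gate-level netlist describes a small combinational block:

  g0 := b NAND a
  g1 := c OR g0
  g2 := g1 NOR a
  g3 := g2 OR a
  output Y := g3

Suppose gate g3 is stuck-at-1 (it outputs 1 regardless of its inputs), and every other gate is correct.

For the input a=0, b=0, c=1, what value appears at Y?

Propagate with g3 forced: g0=1, g1=1, g2=0, g3=1 [stuck-at-1].
So Y = 1. (Without the fault it would be 0.)

1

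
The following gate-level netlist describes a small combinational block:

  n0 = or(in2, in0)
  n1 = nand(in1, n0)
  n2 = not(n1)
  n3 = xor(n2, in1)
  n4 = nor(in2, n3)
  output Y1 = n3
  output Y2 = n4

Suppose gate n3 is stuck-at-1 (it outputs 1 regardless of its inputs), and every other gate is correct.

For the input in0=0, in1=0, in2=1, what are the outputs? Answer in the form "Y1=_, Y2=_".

Propagate with n3 forced: n0=1, n1=1, n2=0, n3=1 [stuck-at-1], n4=0.
So the outputs are Y1=1, Y2=0. (Without the fault they would be Y1=0, Y2=0.)

Y1=1, Y2=0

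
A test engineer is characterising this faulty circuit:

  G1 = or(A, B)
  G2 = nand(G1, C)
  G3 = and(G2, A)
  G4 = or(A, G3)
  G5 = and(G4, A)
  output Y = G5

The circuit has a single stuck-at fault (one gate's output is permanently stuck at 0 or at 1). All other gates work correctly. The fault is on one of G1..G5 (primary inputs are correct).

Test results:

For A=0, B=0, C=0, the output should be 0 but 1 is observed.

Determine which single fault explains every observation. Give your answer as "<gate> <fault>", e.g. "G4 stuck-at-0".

G5 stuck-at-1

Fault-free values for test 1 (A=0, B=0, C=0): G1=0, G2=1, G3=0, G4=0, G5=0, giving Y=0. Observed 1.
Test 1: faults giving observed 1 are {G5 stuck-at-1}.
Only G5 stuck-at-1 is consistent with every test.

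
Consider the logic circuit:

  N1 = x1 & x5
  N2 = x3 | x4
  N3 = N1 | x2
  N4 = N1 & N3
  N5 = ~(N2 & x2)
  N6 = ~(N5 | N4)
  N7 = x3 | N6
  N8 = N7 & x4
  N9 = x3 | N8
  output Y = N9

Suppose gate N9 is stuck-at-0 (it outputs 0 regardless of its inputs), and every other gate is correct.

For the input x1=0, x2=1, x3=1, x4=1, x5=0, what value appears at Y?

0

Propagate with N9 forced: N1=0, N2=1, N3=1, N4=0, N5=0, N6=1, N7=1, N8=1, N9=0 [stuck-at-0].
So Y = 0. (Without the fault it would be 1.)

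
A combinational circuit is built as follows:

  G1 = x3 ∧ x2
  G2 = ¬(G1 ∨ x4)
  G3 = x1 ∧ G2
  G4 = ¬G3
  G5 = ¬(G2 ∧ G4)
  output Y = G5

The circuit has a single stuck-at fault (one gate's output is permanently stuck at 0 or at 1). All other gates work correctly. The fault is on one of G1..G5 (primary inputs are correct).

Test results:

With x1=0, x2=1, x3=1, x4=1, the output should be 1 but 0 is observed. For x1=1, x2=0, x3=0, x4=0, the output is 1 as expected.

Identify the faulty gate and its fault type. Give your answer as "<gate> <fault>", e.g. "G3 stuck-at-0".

Fault-free values for test 1 (x1=0, x2=1, x3=1, x4=1): G1=1, G2=0, G3=0, G4=1, G5=1, giving Y=1. Observed 0.
Test 1: faults giving observed 0 are {G2 stuck-at-1, G5 stuck-at-0}.
Test 2 (x1=1, x2=0, x3=0, x4=0): fault-free G1=0, G2=1, G3=1, G4=0, G5=1 → 1; observed 1. Eliminates G5 stuck-at-0.
Only G2 stuck-at-1 is consistent with every test.

G2 stuck-at-1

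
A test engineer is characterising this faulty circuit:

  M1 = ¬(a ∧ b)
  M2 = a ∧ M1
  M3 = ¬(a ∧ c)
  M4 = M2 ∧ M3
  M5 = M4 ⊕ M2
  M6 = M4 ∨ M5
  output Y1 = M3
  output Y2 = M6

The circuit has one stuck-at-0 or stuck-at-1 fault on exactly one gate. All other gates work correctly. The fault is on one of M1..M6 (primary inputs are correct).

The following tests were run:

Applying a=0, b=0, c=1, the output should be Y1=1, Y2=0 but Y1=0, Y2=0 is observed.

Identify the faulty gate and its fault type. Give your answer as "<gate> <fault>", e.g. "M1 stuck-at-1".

M3 stuck-at-0

Fault-free values for test 1 (a=0, b=0, c=1): M1=1, M2=0, M3=1, M4=0, M5=0, M6=0, giving Y1=1, Y2=0. Observed Y1=0, Y2=0.
Test 1: faults giving observed Y1=0, Y2=0 are {M3 stuck-at-0}.
Only M3 stuck-at-0 is consistent with every test.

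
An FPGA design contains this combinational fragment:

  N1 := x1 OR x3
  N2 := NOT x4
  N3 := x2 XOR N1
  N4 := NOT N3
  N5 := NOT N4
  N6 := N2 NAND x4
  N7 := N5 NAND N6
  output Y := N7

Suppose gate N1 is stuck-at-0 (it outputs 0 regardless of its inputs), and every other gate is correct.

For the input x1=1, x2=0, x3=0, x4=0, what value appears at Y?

Propagate with N1 forced: N1=0 [stuck-at-0], N2=1, N3=0, N4=1, N5=0, N6=1, N7=1.
So Y = 1. (Without the fault it would be 0.)

1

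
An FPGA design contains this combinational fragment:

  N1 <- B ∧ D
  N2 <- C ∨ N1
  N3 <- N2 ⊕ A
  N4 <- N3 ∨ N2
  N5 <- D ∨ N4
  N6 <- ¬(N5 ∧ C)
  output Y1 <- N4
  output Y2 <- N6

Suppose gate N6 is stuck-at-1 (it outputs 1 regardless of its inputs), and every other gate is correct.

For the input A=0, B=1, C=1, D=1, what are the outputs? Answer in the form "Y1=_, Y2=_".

Y1=1, Y2=1

Propagate with N6 forced: N1=1, N2=1, N3=1, N4=1, N5=1, N6=1 [stuck-at-1].
So the outputs are Y1=1, Y2=1. (Without the fault they would be Y1=1, Y2=0.)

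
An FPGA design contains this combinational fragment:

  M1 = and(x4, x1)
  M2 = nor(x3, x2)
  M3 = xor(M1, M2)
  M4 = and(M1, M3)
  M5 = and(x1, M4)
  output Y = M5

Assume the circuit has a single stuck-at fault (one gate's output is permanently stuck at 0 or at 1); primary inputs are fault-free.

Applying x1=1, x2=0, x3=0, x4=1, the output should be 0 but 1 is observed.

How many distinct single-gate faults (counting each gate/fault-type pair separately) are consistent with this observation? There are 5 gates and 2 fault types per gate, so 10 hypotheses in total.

4

Fault-free: M1=1, M2=1, M3=0, M4=0, M5=0 → 0. Observed 1.
  M1 stuck-at-0: output 0 ✗
  M1 stuck-at-1: output 0 ✗
  M2 stuck-at-0: output 1 ✓
  M2 stuck-at-1: output 0 ✗
  M3 stuck-at-0: output 0 ✗
  M3 stuck-at-1: output 1 ✓
  M4 stuck-at-0: output 0 ✗
  M4 stuck-at-1: output 1 ✓
  M5 stuck-at-0: output 0 ✗
  M5 stuck-at-1: output 1 ✓
Consistent faults: {M2 stuck-at-0, M3 stuck-at-1, M4 stuck-at-1, M5 stuck-at-1} — 4 in all.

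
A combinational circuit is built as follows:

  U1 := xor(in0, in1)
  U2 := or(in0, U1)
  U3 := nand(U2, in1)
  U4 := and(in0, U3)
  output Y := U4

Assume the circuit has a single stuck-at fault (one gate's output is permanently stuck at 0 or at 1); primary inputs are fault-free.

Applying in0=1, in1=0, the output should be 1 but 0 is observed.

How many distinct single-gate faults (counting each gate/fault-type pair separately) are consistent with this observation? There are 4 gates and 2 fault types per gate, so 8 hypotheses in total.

Fault-free: U1=1, U2=1, U3=1, U4=1 → 1. Observed 0.
  U1 stuck-at-0: output 1 ✗
  U1 stuck-at-1: output 1 ✗
  U2 stuck-at-0: output 1 ✗
  U2 stuck-at-1: output 1 ✗
  U3 stuck-at-0: output 0 ✓
  U3 stuck-at-1: output 1 ✗
  U4 stuck-at-0: output 0 ✓
  U4 stuck-at-1: output 1 ✗
Consistent faults: {U3 stuck-at-0, U4 stuck-at-0} — 2 in all.

2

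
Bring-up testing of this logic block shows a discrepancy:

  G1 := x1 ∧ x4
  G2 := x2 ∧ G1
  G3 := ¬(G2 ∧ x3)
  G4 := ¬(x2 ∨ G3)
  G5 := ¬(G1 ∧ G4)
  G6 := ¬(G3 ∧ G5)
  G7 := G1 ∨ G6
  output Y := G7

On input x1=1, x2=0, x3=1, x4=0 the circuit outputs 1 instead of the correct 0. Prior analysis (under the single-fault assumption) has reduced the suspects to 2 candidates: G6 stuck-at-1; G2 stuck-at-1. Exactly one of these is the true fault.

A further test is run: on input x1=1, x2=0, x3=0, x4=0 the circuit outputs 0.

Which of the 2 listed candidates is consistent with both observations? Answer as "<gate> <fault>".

Evaluate each candidate on input x1=1, x2=0, x3=0, x4=0:
  G6 stuck-at-1: G1=0, G2=0, G3=1, G4=0, G5=1, G6=1 [stuck-at-1], G7=1 → 1 — eliminated
  G2 stuck-at-1: G1=0, G2=1 [stuck-at-1], G3=1, G4=0, G5=1, G6=0, G7=0 → 0 — matches
Only G2 stuck-at-1 reproduces the observed 0.

G2 stuck-at-1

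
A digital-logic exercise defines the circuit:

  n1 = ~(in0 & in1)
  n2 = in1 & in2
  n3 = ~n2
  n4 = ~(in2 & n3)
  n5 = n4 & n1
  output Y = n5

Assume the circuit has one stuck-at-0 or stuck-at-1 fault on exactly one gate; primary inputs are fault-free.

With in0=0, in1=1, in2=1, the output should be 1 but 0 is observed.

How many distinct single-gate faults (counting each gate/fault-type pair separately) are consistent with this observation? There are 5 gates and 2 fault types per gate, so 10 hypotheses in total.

5

Fault-free: n1=1, n2=1, n3=0, n4=1, n5=1 → 1. Observed 0.
  n1 stuck-at-0: output 0 ✓
  n1 stuck-at-1: output 1 ✗
  n2 stuck-at-0: output 0 ✓
  n2 stuck-at-1: output 1 ✗
  n3 stuck-at-0: output 1 ✗
  n3 stuck-at-1: output 0 ✓
  n4 stuck-at-0: output 0 ✓
  n4 stuck-at-1: output 1 ✗
  n5 stuck-at-0: output 0 ✓
  n5 stuck-at-1: output 1 ✗
Consistent faults: {n1 stuck-at-0, n2 stuck-at-0, n3 stuck-at-1, n4 stuck-at-0, n5 stuck-at-0} — 5 in all.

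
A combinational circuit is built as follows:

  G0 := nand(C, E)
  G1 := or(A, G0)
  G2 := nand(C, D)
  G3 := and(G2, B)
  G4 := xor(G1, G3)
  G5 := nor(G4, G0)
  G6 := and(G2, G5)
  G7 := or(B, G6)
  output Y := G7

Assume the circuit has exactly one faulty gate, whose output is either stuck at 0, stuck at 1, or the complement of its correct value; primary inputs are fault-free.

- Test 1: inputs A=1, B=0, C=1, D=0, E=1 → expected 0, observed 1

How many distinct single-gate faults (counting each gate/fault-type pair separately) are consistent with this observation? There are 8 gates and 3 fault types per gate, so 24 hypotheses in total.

Fault-free: G0=0, G1=1, G2=1, G3=0, G4=1, G5=0, G6=0, G7=0 → 0. Observed 1.
  G0: none of the 3 fault types match ✗
  G1: stuck-at-0, inverted output ✓; others ✗
  G2: none of the 3 fault types match ✗
  G3: stuck-at-1, inverted output ✓; others ✗
  G4: stuck-at-0, inverted output ✓; others ✗
  G5: stuck-at-1, inverted output ✓; others ✗
  G6: stuck-at-1, inverted output ✓; others ✗
  G7: stuck-at-1, inverted output ✓; others ✗
Consistent faults: {G1 stuck-at-0, G1 inverted output, G3 stuck-at-1, G3 inverted output, G4 stuck-at-0, G4 inverted output, G5 stuck-at-1, G5 inverted output, G6 stuck-at-1, G6 inverted output, G7 stuck-at-1, G7 inverted output} — 12 in all.

12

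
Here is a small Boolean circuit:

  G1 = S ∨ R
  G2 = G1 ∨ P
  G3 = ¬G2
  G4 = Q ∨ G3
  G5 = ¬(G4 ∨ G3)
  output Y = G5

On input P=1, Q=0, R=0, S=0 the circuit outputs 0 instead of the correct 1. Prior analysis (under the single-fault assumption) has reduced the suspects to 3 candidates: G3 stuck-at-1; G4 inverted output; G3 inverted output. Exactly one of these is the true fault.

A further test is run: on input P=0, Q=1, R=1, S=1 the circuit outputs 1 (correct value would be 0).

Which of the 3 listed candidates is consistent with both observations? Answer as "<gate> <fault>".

G4 inverted output

Evaluate each candidate on input P=0, Q=1, R=1, S=1:
  G3 stuck-at-1: G1=1, G2=1, G3=1 [stuck-at-1], G4=1, G5=0 → 0 — eliminated
  G4 inverted output: G1=1, G2=1, G3=0, G4=0 [inverted output], G5=1 → 1 — matches
  G3 inverted output: G1=1, G2=1, G3=1 [inverted output], G4=1, G5=0 → 0 — eliminated
Only G4 inverted output reproduces the observed 1.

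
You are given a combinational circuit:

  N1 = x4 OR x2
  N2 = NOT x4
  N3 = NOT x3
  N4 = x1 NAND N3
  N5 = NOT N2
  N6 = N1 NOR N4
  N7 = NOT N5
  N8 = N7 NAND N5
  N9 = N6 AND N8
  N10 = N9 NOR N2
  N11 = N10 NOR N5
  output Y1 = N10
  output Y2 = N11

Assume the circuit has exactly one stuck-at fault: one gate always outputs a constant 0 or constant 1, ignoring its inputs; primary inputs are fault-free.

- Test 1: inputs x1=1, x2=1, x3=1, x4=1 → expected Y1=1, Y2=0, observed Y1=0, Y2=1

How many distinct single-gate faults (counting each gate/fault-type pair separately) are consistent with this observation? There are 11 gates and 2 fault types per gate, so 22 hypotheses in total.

1

Fault-free: N1=1, N2=0, N3=0, N4=1, N5=1, N6=0, N7=0, N8=1, N9=0, N10=1, N11=0 → Y1=1, Y2=0. Observed Y1=0, Y2=1.
  N1: none of the 2 fault types match ✗
  N2: stuck-at-1 ✓; others ✗
  N3: none of the 2 fault types match ✗
  N4: none of the 2 fault types match ✗
  N5: none of the 2 fault types match ✗
  N6: none of the 2 fault types match ✗
  N7: none of the 2 fault types match ✗
  N8: none of the 2 fault types match ✗
  N9: none of the 2 fault types match ✗
  N10: none of the 2 fault types match ✗
  N11: none of the 2 fault types match ✗
Consistent faults: {N2 stuck-at-1} — 1 in all.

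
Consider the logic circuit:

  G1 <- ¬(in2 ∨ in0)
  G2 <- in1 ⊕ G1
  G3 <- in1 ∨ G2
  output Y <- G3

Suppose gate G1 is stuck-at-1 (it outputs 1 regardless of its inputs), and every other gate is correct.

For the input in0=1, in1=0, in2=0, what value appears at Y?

Propagate with G1 forced: G1=1 [stuck-at-1], G2=1, G3=1.
So Y = 1. (Without the fault it would be 0.)

1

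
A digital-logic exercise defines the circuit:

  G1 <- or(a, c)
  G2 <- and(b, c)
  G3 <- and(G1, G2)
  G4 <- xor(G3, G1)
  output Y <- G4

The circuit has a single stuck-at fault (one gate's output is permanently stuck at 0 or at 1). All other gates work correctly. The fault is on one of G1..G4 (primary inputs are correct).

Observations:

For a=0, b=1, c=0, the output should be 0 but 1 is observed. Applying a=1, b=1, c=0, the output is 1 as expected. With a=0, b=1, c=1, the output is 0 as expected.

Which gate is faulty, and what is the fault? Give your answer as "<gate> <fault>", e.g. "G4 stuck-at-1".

G1 stuck-at-1

Fault-free values for test 1 (a=0, b=1, c=0): G1=0, G2=0, G3=0, G4=0, giving Y=0. Observed 1.
Test 1: faults giving observed 1 are {G1 stuck-at-1, G3 stuck-at-1, G4 stuck-at-1}.
Test 2 (a=1, b=1, c=0): fault-free G1=1, G2=0, G3=0, G4=1 → 1; observed 1. Eliminates G3 stuck-at-1.
Test 3 (a=0, b=1, c=1): fault-free G1=1, G2=1, G3=1, G4=0 → 0; observed 0. Eliminates G4 stuck-at-1.
Only G1 stuck-at-1 is consistent with every test.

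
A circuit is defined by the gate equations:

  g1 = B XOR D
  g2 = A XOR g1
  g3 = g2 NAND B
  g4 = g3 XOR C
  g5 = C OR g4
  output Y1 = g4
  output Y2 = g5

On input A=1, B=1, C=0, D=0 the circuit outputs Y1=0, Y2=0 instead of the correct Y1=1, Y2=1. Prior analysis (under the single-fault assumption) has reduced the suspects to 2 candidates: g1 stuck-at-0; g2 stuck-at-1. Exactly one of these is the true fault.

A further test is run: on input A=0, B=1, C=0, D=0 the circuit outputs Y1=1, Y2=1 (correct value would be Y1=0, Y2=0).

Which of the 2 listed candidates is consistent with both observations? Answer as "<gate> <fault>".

g1 stuck-at-0

Evaluate each candidate on input A=0, B=1, C=0, D=0:
  g1 stuck-at-0: g1=0 [stuck-at-0], g2=0, g3=1, g4=1, g5=1 → Y1=1, Y2=1 — matches
  g2 stuck-at-1: g1=1, g2=1 [stuck-at-1], g3=0, g4=0, g5=0 → Y1=0, Y2=0 — eliminated
Only g1 stuck-at-0 reproduces the observed Y1=1, Y2=1.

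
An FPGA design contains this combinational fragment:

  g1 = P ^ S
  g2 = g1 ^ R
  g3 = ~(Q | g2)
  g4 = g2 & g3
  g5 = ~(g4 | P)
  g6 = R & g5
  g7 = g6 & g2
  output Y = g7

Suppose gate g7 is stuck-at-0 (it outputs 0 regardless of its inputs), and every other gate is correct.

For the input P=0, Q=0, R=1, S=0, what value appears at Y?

0

Propagate with g7 forced: g1=0, g2=1, g3=0, g4=0, g5=1, g6=1, g7=0 [stuck-at-0].
So Y = 0. (Without the fault it would be 1.)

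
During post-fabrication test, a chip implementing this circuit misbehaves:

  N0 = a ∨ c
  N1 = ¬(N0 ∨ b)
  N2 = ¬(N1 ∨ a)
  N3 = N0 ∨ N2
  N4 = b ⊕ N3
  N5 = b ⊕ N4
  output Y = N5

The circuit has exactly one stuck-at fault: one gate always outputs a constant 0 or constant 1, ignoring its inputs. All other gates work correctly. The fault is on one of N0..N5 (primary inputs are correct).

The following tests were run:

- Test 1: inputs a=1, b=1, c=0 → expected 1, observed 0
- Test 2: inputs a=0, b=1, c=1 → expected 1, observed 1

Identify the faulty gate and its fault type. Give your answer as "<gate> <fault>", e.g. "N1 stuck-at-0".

N0 stuck-at-0

Fault-free values for test 1 (a=1, b=1, c=0): N0=1, N1=0, N2=0, N3=1, N4=0, N5=1, giving Y=1. Observed 0.
Test 1: faults giving observed 0 are {N0 stuck-at-0, N3 stuck-at-0, N4 stuck-at-1, N5 stuck-at-0}.
Test 2 (a=0, b=1, c=1): fault-free N0=1, N1=0, N2=1, N3=1, N4=0, N5=1 → 1; observed 1. Eliminates N3 stuck-at-0, N4 stuck-at-1, N5 stuck-at-0.
Only N0 stuck-at-0 is consistent with every test.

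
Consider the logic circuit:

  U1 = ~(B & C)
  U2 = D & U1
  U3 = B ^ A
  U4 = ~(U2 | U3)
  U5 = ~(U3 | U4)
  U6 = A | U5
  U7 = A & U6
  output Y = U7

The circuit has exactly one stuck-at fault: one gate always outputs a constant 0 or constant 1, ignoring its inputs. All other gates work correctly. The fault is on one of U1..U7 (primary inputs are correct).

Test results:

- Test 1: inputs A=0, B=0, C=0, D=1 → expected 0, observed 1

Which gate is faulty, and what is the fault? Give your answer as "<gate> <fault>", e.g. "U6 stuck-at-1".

U7 stuck-at-1

Fault-free values for test 1 (A=0, B=0, C=0, D=1): U1=1, U2=1, U3=0, U4=0, U5=1, U6=1, U7=0, giving Y=0. Observed 1.
Test 1: faults giving observed 1 are {U7 stuck-at-1}.
Only U7 stuck-at-1 is consistent with every test.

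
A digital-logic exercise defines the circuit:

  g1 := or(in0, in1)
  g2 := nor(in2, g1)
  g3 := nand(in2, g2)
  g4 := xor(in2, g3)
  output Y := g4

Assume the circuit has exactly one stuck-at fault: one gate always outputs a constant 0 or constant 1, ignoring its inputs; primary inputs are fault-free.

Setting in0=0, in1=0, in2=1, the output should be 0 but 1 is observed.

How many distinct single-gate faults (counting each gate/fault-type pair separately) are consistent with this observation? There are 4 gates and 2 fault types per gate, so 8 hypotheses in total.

Fault-free: g1=0, g2=0, g3=1, g4=0 → 0. Observed 1.
  g1 stuck-at-0: output 0 ✗
  g1 stuck-at-1: output 0 ✗
  g2 stuck-at-0: output 0 ✗
  g2 stuck-at-1: output 1 ✓
  g3 stuck-at-0: output 1 ✓
  g3 stuck-at-1: output 0 ✗
  g4 stuck-at-0: output 0 ✗
  g4 stuck-at-1: output 1 ✓
Consistent faults: {g2 stuck-at-1, g3 stuck-at-0, g4 stuck-at-1} — 3 in all.

3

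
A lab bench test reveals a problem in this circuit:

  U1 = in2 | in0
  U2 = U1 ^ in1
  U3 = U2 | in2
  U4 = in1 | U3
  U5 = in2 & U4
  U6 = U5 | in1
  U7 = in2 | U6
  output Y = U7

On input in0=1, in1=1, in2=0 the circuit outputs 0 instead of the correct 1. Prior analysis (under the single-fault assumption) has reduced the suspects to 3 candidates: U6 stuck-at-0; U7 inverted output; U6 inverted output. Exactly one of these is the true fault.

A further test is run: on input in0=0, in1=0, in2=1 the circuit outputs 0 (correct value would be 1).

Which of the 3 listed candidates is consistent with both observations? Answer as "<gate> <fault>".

U7 inverted output

Evaluate each candidate on input in0=0, in1=0, in2=1:
  U6 stuck-at-0: U1=1, U2=1, U3=1, U4=1, U5=1, U6=0 [stuck-at-0], U7=1 → 1 — eliminated
  U7 inverted output: U1=1, U2=1, U3=1, U4=1, U5=1, U6=1, U7=0 [inverted output] → 0 — matches
  U6 inverted output: U1=1, U2=1, U3=1, U4=1, U5=1, U6=0 [inverted output], U7=1 → 1 — eliminated
Only U7 inverted output reproduces the observed 0.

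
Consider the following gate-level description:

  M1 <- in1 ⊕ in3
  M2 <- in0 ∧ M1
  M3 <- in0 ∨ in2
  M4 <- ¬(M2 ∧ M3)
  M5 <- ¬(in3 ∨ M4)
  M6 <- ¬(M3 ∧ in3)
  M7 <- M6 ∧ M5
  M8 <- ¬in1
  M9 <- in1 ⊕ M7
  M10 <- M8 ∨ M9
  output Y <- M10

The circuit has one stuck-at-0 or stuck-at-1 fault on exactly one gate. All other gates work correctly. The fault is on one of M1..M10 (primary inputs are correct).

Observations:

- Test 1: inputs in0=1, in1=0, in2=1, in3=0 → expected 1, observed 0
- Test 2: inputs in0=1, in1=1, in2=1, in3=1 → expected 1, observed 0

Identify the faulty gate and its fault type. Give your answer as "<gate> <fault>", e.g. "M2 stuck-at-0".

Fault-free values for test 1 (in0=1, in1=0, in2=1, in3=0): M1=0, M2=0, M3=1, M4=1, M5=0, M6=1, M7=0, M8=1, M9=0, M10=1, giving Y=1. Observed 0.
Test 1: faults giving observed 0 are {M8 stuck-at-0, M10 stuck-at-0}.
Test 2 (in0=1, in1=1, in2=1, in3=1): fault-free M1=0, M2=0, M3=1, M4=1, M5=0, M6=0, M7=0, M8=0, M9=1, M10=1 → 1; observed 0. Eliminates M8 stuck-at-0.
Only M10 stuck-at-0 is consistent with every test.

M10 stuck-at-0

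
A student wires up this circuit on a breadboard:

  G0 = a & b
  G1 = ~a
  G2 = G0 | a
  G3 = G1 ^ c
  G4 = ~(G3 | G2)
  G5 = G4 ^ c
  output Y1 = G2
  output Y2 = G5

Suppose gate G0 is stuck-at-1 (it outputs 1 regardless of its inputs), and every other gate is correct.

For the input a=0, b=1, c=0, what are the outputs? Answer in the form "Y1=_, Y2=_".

Propagate with G0 forced: G0=1 [stuck-at-1], G1=1, G2=1, G3=1, G4=0, G5=0.
So the outputs are Y1=1, Y2=0. (Without the fault they would be Y1=0, Y2=0.)

Y1=1, Y2=0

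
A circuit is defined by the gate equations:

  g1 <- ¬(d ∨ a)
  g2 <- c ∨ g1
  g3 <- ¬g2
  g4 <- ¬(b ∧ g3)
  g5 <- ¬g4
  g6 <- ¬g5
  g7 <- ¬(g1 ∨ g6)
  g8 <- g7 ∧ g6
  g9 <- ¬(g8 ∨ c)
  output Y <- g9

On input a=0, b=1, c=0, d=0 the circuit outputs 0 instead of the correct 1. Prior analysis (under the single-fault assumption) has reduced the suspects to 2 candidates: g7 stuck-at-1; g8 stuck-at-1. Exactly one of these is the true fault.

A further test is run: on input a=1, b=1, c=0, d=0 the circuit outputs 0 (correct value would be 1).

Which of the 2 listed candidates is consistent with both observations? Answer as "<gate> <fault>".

Evaluate each candidate on input a=1, b=1, c=0, d=0:
  g7 stuck-at-1: g1=0, g2=0, g3=1, g4=0, g5=1, g6=0, g7=1 [stuck-at-1], g8=0, g9=1 → 1 — eliminated
  g8 stuck-at-1: g1=0, g2=0, g3=1, g4=0, g5=1, g6=0, g7=1, g8=1 [stuck-at-1], g9=0 → 0 — matches
Only g8 stuck-at-1 reproduces the observed 0.

g8 stuck-at-1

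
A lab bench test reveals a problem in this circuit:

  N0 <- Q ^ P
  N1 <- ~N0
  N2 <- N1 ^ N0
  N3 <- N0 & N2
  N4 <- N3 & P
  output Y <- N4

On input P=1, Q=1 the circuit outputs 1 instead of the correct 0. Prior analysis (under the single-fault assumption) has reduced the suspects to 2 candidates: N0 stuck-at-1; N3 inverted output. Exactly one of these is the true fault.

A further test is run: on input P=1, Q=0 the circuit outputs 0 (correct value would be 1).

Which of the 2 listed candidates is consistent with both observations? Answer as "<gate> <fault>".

Evaluate each candidate on input P=1, Q=0:
  N0 stuck-at-1: N0=1 [stuck-at-1], N1=0, N2=1, N3=1, N4=1 → 1 — eliminated
  N3 inverted output: N0=1, N1=0, N2=1, N3=0 [inverted output], N4=0 → 0 — matches
Only N3 inverted output reproduces the observed 0.

N3 inverted output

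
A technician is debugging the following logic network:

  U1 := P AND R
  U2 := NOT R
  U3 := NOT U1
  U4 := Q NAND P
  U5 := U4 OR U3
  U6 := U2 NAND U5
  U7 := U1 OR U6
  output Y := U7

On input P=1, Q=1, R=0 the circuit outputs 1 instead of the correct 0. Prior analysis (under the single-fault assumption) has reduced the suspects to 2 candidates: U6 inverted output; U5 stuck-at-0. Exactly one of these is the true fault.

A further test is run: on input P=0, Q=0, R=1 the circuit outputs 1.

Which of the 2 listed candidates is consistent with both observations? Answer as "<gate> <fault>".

Evaluate each candidate on input P=0, Q=0, R=1:
  U6 inverted output: U1=0, U2=0, U3=1, U4=1, U5=1, U6=0 [inverted output], U7=0 → 0 — eliminated
  U5 stuck-at-0: U1=0, U2=0, U3=1, U4=1, U5=0 [stuck-at-0], U6=1, U7=1 → 1 — matches
Only U5 stuck-at-0 reproduces the observed 1.

U5 stuck-at-0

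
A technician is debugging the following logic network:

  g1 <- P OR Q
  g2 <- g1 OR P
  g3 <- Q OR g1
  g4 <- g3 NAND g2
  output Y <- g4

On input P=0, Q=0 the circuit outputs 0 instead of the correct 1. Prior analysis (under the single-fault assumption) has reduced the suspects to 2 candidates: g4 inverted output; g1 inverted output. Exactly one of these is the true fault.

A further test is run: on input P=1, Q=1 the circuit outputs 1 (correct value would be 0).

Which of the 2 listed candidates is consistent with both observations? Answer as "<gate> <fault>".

g4 inverted output

Evaluate each candidate on input P=1, Q=1:
  g4 inverted output: g1=1, g2=1, g3=1, g4=1 [inverted output] → 1 — matches
  g1 inverted output: g1=0 [inverted output], g2=1, g3=1, g4=0 → 0 — eliminated
Only g4 inverted output reproduces the observed 1.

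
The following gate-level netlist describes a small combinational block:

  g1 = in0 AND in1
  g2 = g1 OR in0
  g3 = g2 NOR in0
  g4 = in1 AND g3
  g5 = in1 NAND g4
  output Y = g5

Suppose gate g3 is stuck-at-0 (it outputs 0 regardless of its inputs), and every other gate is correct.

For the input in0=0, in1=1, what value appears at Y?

Propagate with g3 forced: g1=0, g2=0, g3=0 [stuck-at-0], g4=0, g5=1.
So Y = 1. (Without the fault it would be 0.)

1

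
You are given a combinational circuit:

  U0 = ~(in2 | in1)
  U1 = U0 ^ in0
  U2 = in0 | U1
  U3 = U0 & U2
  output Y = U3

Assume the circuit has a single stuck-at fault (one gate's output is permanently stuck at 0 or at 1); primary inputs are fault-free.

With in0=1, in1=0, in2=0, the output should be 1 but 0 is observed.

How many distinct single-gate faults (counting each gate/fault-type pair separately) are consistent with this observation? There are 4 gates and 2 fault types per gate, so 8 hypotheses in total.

3

Fault-free: U0=1, U1=0, U2=1, U3=1 → 1. Observed 0.
  U0 stuck-at-0: output 0 ✓
  U0 stuck-at-1: output 1 ✗
  U1 stuck-at-0: output 1 ✗
  U1 stuck-at-1: output 1 ✗
  U2 stuck-at-0: output 0 ✓
  U2 stuck-at-1: output 1 ✗
  U3 stuck-at-0: output 0 ✓
  U3 stuck-at-1: output 1 ✗
Consistent faults: {U0 stuck-at-0, U2 stuck-at-0, U3 stuck-at-0} — 3 in all.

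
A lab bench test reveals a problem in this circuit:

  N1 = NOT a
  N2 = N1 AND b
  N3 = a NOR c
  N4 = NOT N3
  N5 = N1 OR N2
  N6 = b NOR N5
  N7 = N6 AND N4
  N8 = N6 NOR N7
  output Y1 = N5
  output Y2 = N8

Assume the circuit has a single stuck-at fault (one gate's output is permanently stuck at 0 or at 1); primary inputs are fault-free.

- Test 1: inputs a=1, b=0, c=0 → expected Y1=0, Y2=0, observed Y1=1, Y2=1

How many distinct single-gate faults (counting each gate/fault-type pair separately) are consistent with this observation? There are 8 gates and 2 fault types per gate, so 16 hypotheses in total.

3

Fault-free: N1=0, N2=0, N3=0, N4=1, N5=0, N6=1, N7=1, N8=0 → Y1=0, Y2=0. Observed Y1=1, Y2=1.
  N1: stuck-at-1 ✓; others ✗
  N2: stuck-at-1 ✓; others ✗
  N3: none of the 2 fault types match ✗
  N4: none of the 2 fault types match ✗
  N5: stuck-at-1 ✓; others ✗
  N6: none of the 2 fault types match ✗
  N7: none of the 2 fault types match ✗
  N8: none of the 2 fault types match ✗
Consistent faults: {N1 stuck-at-1, N2 stuck-at-1, N5 stuck-at-1} — 3 in all.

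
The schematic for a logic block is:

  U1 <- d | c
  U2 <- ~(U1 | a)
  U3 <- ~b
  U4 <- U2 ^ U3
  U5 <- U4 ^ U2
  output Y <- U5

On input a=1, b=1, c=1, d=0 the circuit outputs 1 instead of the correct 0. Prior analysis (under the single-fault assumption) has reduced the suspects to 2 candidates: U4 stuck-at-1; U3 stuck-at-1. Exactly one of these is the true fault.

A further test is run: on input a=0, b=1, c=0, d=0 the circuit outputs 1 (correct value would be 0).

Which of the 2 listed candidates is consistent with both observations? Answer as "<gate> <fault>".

U3 stuck-at-1

Evaluate each candidate on input a=0, b=1, c=0, d=0:
  U4 stuck-at-1: U1=0, U2=1, U3=0, U4=1 [stuck-at-1], U5=0 → 0 — eliminated
  U3 stuck-at-1: U1=0, U2=1, U3=1 [stuck-at-1], U4=0, U5=1 → 1 — matches
Only U3 stuck-at-1 reproduces the observed 1.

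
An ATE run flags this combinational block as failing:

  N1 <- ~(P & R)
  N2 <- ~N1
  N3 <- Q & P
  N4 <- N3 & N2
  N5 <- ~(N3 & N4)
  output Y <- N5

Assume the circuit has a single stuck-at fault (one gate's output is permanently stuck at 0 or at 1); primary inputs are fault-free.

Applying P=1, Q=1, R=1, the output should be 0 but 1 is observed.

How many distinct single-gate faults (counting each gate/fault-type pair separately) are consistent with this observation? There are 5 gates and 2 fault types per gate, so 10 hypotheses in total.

Fault-free: N1=0, N2=1, N3=1, N4=1, N5=0 → 0. Observed 1.
  N1 stuck-at-0: output 0 ✗
  N1 stuck-at-1: output 1 ✓
  N2 stuck-at-0: output 1 ✓
  N2 stuck-at-1: output 0 ✗
  N3 stuck-at-0: output 1 ✓
  N3 stuck-at-1: output 0 ✗
  N4 stuck-at-0: output 1 ✓
  N4 stuck-at-1: output 0 ✗
  N5 stuck-at-0: output 0 ✗
  N5 stuck-at-1: output 1 ✓
Consistent faults: {N1 stuck-at-1, N2 stuck-at-0, N3 stuck-at-0, N4 stuck-at-0, N5 stuck-at-1} — 5 in all.

5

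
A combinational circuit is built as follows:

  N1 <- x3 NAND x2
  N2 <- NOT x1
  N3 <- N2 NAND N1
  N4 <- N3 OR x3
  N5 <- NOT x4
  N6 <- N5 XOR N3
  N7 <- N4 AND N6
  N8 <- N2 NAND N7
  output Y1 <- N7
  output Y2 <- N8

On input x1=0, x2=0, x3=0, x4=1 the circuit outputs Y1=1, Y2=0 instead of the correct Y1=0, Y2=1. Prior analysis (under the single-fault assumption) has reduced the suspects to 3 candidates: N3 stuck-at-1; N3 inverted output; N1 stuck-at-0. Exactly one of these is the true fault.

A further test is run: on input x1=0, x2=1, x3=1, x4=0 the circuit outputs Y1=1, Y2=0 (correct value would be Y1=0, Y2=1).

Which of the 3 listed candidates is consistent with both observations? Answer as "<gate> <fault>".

N3 inverted output

Evaluate each candidate on input x1=0, x2=1, x3=1, x4=0:
  N3 stuck-at-1: N1=0, N2=1, N3=1 [stuck-at-1], N4=1, N5=1, N6=0, N7=0, N8=1 → Y1=0, Y2=1 — eliminated
  N3 inverted output: N1=0, N2=1, N3=0 [inverted output], N4=1, N5=1, N6=1, N7=1, N8=0 → Y1=1, Y2=0 — matches
  N1 stuck-at-0: N1=0 [stuck-at-0], N2=1, N3=1, N4=1, N5=1, N6=0, N7=0, N8=1 → Y1=0, Y2=1 — eliminated
Only N3 inverted output reproduces the observed Y1=1, Y2=0.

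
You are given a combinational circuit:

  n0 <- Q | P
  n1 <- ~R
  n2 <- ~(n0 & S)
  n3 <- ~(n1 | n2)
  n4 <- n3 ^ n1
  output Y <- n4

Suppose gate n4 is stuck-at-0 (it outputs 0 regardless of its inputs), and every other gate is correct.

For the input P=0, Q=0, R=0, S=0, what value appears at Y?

0

Propagate with n4 forced: n0=0, n1=1, n2=1, n3=0, n4=0 [stuck-at-0].
So Y = 0. (Without the fault it would be 1.)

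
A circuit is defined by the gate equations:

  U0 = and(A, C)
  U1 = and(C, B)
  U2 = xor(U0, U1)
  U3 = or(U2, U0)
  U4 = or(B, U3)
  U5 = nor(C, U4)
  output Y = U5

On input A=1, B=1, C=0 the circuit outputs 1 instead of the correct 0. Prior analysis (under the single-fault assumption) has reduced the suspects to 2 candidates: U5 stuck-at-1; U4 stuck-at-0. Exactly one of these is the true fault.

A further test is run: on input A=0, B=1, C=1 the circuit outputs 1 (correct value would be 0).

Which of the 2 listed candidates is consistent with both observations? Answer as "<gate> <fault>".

U5 stuck-at-1

Evaluate each candidate on input A=0, B=1, C=1:
  U5 stuck-at-1: U0=0, U1=1, U2=1, U3=1, U4=1, U5=1 [stuck-at-1] → 1 — matches
  U4 stuck-at-0: U0=0, U1=1, U2=1, U3=1, U4=0 [stuck-at-0], U5=0 → 0 — eliminated
Only U5 stuck-at-1 reproduces the observed 1.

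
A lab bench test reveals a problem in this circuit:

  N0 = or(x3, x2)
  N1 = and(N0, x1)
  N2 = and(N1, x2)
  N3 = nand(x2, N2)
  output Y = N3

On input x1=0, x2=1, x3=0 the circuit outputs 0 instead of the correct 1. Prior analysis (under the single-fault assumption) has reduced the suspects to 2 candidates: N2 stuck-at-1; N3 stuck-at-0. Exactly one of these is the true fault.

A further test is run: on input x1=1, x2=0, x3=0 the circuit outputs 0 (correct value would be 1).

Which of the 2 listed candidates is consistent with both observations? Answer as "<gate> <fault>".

N3 stuck-at-0

Evaluate each candidate on input x1=1, x2=0, x3=0:
  N2 stuck-at-1: N0=0, N1=0, N2=1 [stuck-at-1], N3=1 → 1 — eliminated
  N3 stuck-at-0: N0=0, N1=0, N2=0, N3=0 [stuck-at-0] → 0 — matches
Only N3 stuck-at-0 reproduces the observed 0.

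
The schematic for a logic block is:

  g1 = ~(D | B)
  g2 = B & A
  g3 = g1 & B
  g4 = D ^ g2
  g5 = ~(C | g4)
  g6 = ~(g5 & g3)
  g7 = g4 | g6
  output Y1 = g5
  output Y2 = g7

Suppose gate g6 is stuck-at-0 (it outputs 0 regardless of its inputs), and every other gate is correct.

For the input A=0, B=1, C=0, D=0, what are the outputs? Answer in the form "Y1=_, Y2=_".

Propagate with g6 forced: g1=0, g2=0, g3=0, g4=0, g5=1, g6=0 [stuck-at-0], g7=0.
So the outputs are Y1=1, Y2=0. (Without the fault they would be Y1=1, Y2=1.)

Y1=1, Y2=0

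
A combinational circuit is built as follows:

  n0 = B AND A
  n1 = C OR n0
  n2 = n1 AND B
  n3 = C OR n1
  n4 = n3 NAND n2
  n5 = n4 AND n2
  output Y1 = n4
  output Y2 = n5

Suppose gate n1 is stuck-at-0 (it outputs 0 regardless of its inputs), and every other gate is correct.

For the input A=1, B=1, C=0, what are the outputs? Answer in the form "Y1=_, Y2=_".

Propagate with n1 forced: n0=1, n1=0 [stuck-at-0], n2=0, n3=0, n4=1, n5=0.
So the outputs are Y1=1, Y2=0. (Without the fault they would be Y1=0, Y2=0.)

Y1=1, Y2=0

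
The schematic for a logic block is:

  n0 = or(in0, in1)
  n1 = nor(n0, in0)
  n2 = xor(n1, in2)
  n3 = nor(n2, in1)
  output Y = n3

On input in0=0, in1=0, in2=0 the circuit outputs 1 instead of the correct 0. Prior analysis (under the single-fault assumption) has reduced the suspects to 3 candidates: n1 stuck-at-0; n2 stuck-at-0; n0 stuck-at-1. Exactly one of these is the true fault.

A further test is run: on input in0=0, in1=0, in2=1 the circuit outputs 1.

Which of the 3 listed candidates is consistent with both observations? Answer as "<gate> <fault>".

n2 stuck-at-0

Evaluate each candidate on input in0=0, in1=0, in2=1:
  n1 stuck-at-0: n0=0, n1=0 [stuck-at-0], n2=1, n3=0 → 0 — eliminated
  n2 stuck-at-0: n0=0, n1=1, n2=0 [stuck-at-0], n3=1 → 1 — matches
  n0 stuck-at-1: n0=1 [stuck-at-1], n1=0, n2=1, n3=0 → 0 — eliminated
Only n2 stuck-at-0 reproduces the observed 1.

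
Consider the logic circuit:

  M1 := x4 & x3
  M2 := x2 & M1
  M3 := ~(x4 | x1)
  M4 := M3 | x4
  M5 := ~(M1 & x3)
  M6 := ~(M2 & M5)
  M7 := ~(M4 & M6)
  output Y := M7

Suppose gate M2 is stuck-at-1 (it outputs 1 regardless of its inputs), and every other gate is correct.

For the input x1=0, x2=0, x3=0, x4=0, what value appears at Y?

Propagate with M2 forced: M1=0, M2=1 [stuck-at-1], M3=1, M4=1, M5=1, M6=0, M7=1.
So Y = 1. (Without the fault it would be 0.)

1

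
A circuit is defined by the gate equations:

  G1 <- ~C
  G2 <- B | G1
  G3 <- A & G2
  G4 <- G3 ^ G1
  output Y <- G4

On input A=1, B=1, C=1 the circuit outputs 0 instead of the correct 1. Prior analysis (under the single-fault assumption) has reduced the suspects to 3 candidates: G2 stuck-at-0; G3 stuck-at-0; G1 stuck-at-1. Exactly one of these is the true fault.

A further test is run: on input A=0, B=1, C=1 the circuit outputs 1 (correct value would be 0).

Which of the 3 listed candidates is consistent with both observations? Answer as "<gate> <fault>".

Evaluate each candidate on input A=0, B=1, C=1:
  G2 stuck-at-0: G1=0, G2=0 [stuck-at-0], G3=0, G4=0 → 0 — eliminated
  G3 stuck-at-0: G1=0, G2=1, G3=0 [stuck-at-0], G4=0 → 0 — eliminated
  G1 stuck-at-1: G1=1 [stuck-at-1], G2=1, G3=0, G4=1 → 1 — matches
Only G1 stuck-at-1 reproduces the observed 1.

G1 stuck-at-1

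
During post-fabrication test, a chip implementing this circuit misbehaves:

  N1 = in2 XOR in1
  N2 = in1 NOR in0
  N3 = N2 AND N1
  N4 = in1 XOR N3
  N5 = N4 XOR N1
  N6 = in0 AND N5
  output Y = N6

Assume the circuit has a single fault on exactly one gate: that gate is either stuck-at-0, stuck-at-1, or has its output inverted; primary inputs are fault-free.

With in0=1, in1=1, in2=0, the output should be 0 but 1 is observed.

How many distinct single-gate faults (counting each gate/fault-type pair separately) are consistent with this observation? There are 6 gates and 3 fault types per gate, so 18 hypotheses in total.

Fault-free: N1=1, N2=0, N3=0, N4=1, N5=0, N6=0 → 0. Observed 1.
  N1: stuck-at-0, inverted output ✓; others ✗
  N2: stuck-at-1, inverted output ✓; others ✗
  N3: stuck-at-1, inverted output ✓; others ✗
  N4: stuck-at-0, inverted output ✓; others ✗
  N5: stuck-at-1, inverted output ✓; others ✗
  N6: stuck-at-1, inverted output ✓; others ✗
Consistent faults: {N1 stuck-at-0, N1 inverted output, N2 stuck-at-1, N2 inverted output, N3 stuck-at-1, N3 inverted output, N4 stuck-at-0, N4 inverted output, N5 stuck-at-1, N5 inverted output, N6 stuck-at-1, N6 inverted output} — 12 in all.

12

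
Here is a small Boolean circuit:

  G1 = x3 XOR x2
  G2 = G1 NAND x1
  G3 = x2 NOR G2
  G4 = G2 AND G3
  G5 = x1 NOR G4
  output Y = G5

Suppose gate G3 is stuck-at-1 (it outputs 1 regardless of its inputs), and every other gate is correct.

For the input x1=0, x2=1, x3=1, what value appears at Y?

0

Propagate with G3 forced: G1=0, G2=1, G3=1 [stuck-at-1], G4=1, G5=0.
So Y = 0. (Without the fault it would be 1.)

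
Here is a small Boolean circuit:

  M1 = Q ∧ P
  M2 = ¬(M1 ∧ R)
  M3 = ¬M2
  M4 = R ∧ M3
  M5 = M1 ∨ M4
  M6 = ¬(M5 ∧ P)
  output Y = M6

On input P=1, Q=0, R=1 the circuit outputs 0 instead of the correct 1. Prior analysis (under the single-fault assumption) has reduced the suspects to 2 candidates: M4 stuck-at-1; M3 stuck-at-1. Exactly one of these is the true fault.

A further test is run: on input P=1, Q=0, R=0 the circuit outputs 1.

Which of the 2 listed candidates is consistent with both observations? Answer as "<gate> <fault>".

Evaluate each candidate on input P=1, Q=0, R=0:
  M4 stuck-at-1: M1=0, M2=1, M3=0, M4=1 [stuck-at-1], M5=1, M6=0 → 0 — eliminated
  M3 stuck-at-1: M1=0, M2=1, M3=1 [stuck-at-1], M4=0, M5=0, M6=1 → 1 — matches
Only M3 stuck-at-1 reproduces the observed 1.

M3 stuck-at-1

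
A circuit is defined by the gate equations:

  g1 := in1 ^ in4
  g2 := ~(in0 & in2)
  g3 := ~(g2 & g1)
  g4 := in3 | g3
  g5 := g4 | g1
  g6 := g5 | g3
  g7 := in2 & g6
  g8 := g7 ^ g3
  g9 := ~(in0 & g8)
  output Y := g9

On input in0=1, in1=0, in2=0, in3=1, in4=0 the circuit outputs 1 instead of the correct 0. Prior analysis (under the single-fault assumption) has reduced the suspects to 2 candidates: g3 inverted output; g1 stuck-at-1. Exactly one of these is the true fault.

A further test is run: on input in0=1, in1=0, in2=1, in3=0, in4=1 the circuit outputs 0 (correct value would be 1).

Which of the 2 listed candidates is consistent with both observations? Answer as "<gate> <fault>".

Evaluate each candidate on input in0=1, in1=0, in2=1, in3=0, in4=1:
  g3 inverted output: g1=1, g2=0, g3=0 [inverted output], g4=0, g5=1, g6=1, g7=1, g8=1, g9=0 → 0 — matches
  g1 stuck-at-1: g1=1 [stuck-at-1], g2=0, g3=1, g4=1, g5=1, g6=1, g7=1, g8=0, g9=1 → 1 — eliminated
Only g3 inverted output reproduces the observed 0.

g3 inverted output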